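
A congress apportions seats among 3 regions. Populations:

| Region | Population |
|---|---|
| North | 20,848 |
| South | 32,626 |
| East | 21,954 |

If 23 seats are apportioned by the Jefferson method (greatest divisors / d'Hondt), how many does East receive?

Standard divisor 75428/23 ≈ 3279.478; standard quotas: North 6.357, South 9.949, East 6.694.
Rounding down gives 6, 9, 6 = 21 seats, so the divisor must be adjusted.
With modified divisor 3100: modified quotas North 6.725, South 10.525, East 7.082.
Rounding down: North 6, South 10, East 7 (total 23).
East receives 7.

7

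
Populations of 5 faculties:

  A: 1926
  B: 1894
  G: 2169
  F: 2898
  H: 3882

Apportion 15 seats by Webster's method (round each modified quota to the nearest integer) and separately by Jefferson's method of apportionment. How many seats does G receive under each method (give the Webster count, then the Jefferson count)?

Webster: A 2, B 2, G 3, F 3, H 5.
Jefferson: A 2, B 2, G 2, F 4, H 5.
G gets 3 under Webster and 2 under Jefferson.

3 and 2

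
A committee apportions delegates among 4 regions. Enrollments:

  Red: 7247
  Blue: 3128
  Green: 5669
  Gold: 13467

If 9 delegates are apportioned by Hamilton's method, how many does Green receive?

2

Total 29511; standard divisor 29511/9 = 3279.
Standard quotas: Red 2.2101, Blue 0.9539, Green 1.7289, Gold 4.1070.
Lower quotas: Red 2, Blue 0, Green 1, Gold 4 (sum 7, leaving 2 seats).
Remainders in descending order: Blue 0.9539, Green 0.7289, Red 0.2101, Gold 0.1070.
The surplus seats go to Blue, Green.
Green receives 2.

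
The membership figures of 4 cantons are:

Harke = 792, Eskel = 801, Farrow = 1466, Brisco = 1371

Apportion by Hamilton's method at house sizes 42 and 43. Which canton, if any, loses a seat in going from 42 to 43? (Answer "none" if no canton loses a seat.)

At 42 seats: Harke 7, Eskel 8, Farrow 14, Brisco 13.
At 43 seats: Harke 8, Eskel 8, Farrow 14, Brisco 13.
No canton's allocation decreased.

none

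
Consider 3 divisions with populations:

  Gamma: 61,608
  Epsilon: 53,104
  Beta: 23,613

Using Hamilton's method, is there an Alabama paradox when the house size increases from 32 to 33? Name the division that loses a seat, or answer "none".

At 32 seats: Gamma 14, Epsilon 12, Beta 6.
At 33 seats: Gamma 15, Epsilon 13, Beta 5.
Beta drops from 6 to 5.

Beta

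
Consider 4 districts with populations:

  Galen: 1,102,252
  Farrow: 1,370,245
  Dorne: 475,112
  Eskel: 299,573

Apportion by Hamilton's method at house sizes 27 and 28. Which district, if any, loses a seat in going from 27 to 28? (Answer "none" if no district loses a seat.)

none

At 27 seats: Galen 9, Farrow 11, Dorne 4, Eskel 3.
At 28 seats: Galen 9, Farrow 12, Dorne 4, Eskel 3.
No district's allocation decreased.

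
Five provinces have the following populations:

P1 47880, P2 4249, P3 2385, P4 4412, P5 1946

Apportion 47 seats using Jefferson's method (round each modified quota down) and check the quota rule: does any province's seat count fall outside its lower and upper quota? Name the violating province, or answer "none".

P1

Standard quotas: P1 36.969, P2 3.281, P3 1.841, P4 3.407, P5 1.503.
Jefferson allocation: P1 39, P2 3, P3 1, P4 3, P5 1.
P1 has quota 36.969 (lower 36, upper 37) but receives 39 — outside the quota interval.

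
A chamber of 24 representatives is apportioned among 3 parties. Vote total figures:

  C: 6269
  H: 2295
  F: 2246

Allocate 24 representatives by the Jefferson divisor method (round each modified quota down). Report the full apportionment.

C 14, H 5, F 5

Standard divisor 10810/24 ≈ 450.417; standard quotas: C 13.918, H 5.095, F 4.986.
Rounding down gives 13, 5, 4 = 22 seats, so the divisor must be adjusted.
With modified divisor 430: modified quotas C 14.579, H 5.337, F 5.223.
Rounding down: C 14, H 5, F 5 (total 24).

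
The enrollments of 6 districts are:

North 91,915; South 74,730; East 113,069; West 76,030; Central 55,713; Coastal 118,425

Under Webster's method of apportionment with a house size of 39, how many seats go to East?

8

Standard divisor 529882/39 ≈ 13586.718; standard quotas: North 6.765, South 5.500, East 8.322, West 5.596, Central 4.101, Coastal 8.716.
Rounding to the nearest integer gives 7, 6, 8, 6, 4, 9 = 40 seats, so the divisor must be adjusted.
With modified divisor 13700: modified quotas North 6.709, South 5.455, East 8.253, West 5.550, Central 4.067, Coastal 8.644.
Rounding to the nearest integer: North 7, South 5, East 8, West 6, Central 4, Coastal 9 (total 39).
East receives 8.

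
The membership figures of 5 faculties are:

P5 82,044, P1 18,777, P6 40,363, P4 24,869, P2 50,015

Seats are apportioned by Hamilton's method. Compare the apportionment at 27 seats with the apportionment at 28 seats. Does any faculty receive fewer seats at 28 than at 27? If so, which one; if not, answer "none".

At 27 seats: P5 10, P1 3, P6 5, P4 3, P2 6.
At 28 seats: P5 11, P1 2, P6 5, P4 3, P2 7.
P1 drops from 3 to 2.

P1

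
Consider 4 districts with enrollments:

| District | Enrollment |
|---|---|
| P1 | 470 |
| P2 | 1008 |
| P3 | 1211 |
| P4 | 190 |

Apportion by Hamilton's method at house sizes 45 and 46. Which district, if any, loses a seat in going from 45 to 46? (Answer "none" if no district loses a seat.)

At 45 seats: P1 7, P2 16, P3 19, P4 3.
At 46 seats: P1 8, P2 16, P3 19, P4 3.
No district's allocation decreased.

none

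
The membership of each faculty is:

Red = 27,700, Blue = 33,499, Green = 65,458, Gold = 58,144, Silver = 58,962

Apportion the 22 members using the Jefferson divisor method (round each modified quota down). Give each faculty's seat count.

Standard divisor 243763/22 ≈ 11080.136; standard quotas: Red 2.500, Blue 3.023, Green 5.908, Gold 5.248, Silver 5.321.
Rounding down gives 2, 3, 5, 5, 5 = 20 seats, so the divisor must be adjusted.
With modified divisor 9760: modified quotas Red 2.838, Blue 3.432, Green 6.707, Gold 5.957, Silver 6.041.
Rounding down: Red 2, Blue 3, Green 6, Gold 5, Silver 6 (total 22).

Red 2; Blue 3; Green 6; Gold 5; Silver 6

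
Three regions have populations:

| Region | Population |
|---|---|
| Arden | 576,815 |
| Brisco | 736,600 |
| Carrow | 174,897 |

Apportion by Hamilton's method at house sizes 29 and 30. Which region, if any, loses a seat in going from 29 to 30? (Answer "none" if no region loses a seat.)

At 29 seats: Arden 11, Brisco 14, Carrow 4.
At 30 seats: Arden 12, Brisco 15, Carrow 3.
Carrow drops from 4 to 3.

Carrow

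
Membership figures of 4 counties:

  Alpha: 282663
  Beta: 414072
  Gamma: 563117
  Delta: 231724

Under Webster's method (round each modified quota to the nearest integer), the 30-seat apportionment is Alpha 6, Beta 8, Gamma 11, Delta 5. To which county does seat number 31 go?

Gamma

Priority for the next seat is population ÷ (current seats + 0.5).
Priorities: Alpha 43486.615, Beta 48714.353, Gamma 48966.696, Delta 42131.636.
Highest priority: Gamma.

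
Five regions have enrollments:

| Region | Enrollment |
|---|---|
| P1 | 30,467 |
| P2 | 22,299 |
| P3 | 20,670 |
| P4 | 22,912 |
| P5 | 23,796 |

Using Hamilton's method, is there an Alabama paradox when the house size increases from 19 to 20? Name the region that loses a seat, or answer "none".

At 19 seats: P1 5, P2 3, P3 3, P4 4, P5 4.
At 20 seats: P1 5, P2 4, P3 3, P4 4, P5 4.
No region's allocation decreased.

none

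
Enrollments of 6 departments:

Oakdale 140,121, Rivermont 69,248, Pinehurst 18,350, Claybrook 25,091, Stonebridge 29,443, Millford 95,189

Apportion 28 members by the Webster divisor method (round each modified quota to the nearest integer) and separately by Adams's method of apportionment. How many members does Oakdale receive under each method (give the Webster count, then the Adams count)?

11 and 10

Webster: Oakdale 11, Rivermont 5, Pinehurst 1, Claybrook 2, Stonebridge 2, Millford 7.
Adams: Oakdale 10, Rivermont 5, Pinehurst 2, Claybrook 2, Stonebridge 2, Millford 7.
Oakdale gets 11 under Webster and 10 under Adams.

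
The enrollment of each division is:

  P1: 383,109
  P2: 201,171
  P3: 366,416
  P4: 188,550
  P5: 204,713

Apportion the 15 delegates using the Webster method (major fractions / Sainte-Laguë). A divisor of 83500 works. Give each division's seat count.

P1: 5, P2: 2, P3: 4, P4: 2, P5: 2

With modified divisor 83500: modified quotas P1 4.588, P2 2.409, P3 4.388, P4 2.258, P5 2.452.
Rounding to the nearest integer: P1 5, P2 2, P3 4, P4 2, P5 2 (total 15).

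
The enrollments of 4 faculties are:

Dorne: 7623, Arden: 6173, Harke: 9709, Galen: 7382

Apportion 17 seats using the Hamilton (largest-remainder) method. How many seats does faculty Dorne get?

4

Standard divisor: 30887 ÷ 17 ≈ 1816.882.
Standard quotas: Dorne 4.1956, Arden 3.3976, Harke 5.3438, Galen 4.0630.
Lower quotas: Dorne 4, Arden 3, Harke 5, Galen 4 (sum 16, leaving 1 seat).
Remainders in descending order: Arden 0.3976, Harke 0.3438, Dorne 0.1956, Galen 0.0630.
Largest remainder: Arden receives the extra seat.
Dorne receives 4.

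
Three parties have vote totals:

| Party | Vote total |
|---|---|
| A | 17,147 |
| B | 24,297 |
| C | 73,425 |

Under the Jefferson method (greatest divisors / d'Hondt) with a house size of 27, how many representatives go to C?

18

Standard divisor 114869/27 ≈ 4254.407; standard quotas: A 4.030, B 5.711, C 17.259.
Rounding down gives 4, 5, 17 = 26 seats, so the divisor must be adjusted.
With modified divisor 4064: modified quotas A 4.219, B 5.979, C 18.067.
Rounding down: A 4, B 5, C 18 (total 27).
C receives 18.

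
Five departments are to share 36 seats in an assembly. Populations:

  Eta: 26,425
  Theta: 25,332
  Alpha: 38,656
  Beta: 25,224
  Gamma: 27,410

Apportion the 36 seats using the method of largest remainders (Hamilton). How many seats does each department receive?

The standard divisor is 143047/36 ≈ 3973.528.
Standard quotas: Eta 6.6503, Theta 6.3752, Alpha 9.7284, Beta 6.3480, Gamma 6.8982.
Lower quotas: Eta 6, Theta 6, Alpha 9, Beta 6, Gamma 6 (sum 33, leaving 3 seats).
Remainders in descending order: Gamma 0.8982, Alpha 0.7284, Eta 0.6503, Theta 0.3752, Beta 0.3480.
The surplus seats go to Gamma, Alpha, Eta.

Eta 7; Theta 6; Alpha 10; Beta 6; Gamma 7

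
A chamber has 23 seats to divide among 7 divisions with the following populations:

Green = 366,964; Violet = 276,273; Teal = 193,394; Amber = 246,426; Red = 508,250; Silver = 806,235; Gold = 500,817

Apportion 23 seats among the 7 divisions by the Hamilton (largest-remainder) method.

Standard divisor: 2898359 ÷ 23 ≈ 126015.609.
Standard quotas: Green 2.9121, Violet 2.1924, Teal 1.5347, Amber 1.9555, Red 4.0332, Silver 6.3979, Gold 3.9742.
Lower quotas: Green 2, Violet 2, Teal 1, Amber 1, Red 4, Silver 6, Gold 3 (sum 19, leaving 4 seats).
Remainders in descending order: Gold 0.9742, Amber 0.9555, Green 0.9121, Teal 0.5347, Silver 0.3979, Violet 0.1924, Red 0.0332.
Largest remainders: Gold, Amber, Green, Teal receive the extra seats.

Green=3; Violet=2; Teal=2; Amber=2; Red=4; Silver=6; Gold=4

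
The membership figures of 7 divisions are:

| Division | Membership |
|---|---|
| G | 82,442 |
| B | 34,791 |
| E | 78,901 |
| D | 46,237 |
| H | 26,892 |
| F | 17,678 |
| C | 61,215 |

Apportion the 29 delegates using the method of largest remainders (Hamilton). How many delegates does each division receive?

G=7, B=3, E=7, D=4, H=2, F=1, C=5

Total 348156; standard divisor 348156/29 ≈ 12005.379.
Standard quotas: G 6.8671, B 2.8980, E 6.5721, D 3.8514, H 2.2400, F 1.4725, C 5.0990.
Lower quotas: G 6, B 2, E 6, D 3, H 2, F 1, C 5 (sum 25, leaving 4 seats).
Remainders in descending order: B 0.8980, G 0.8671, D 0.8514, E 0.5721, F 0.4725, H 0.2400, C 0.0990.
Largest remainders: B, G, D, E receive the extra seats.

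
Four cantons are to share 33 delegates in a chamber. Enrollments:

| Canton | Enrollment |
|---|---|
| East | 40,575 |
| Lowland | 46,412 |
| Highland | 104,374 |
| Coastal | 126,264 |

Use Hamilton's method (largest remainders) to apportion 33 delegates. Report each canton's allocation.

Standard divisor: 317625 ÷ 33 = 9625.
Standard quotas: East 4.2156, Lowland 4.8220, Highland 10.8441, Coastal 13.1183.
Lower quotas: East 4, Lowland 4, Highland 10, Coastal 13 (sum 31, leaving 2 seats).
Remainders in descending order: Highland 0.8441, Lowland 0.8220, East 0.2156, Coastal 0.1183.
Largest remainders: Highland, Lowland receive the extra seats.

East 4; Lowland 5; Highland 11; Coastal 13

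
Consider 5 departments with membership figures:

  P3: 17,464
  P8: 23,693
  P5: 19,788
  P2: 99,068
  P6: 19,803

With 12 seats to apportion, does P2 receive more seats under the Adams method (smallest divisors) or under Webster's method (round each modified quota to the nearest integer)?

Adams: P3 1, P8 2, P5 1, P2 6, P6 2.
Webster: P3 1, P8 2, P5 1, P2 7, P6 1.
P2 gets 6 under Adams and 7 under Webster.

Webster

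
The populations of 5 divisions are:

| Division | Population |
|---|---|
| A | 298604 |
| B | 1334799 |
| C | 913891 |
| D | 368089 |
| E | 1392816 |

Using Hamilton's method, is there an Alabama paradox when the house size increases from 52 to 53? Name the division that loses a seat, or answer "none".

At 52 seats: A 4, B 16, C 11, D 4, E 17.
At 53 seats: A 4, B 16, C 11, D 5, E 17.
No division's allocation decreased.

none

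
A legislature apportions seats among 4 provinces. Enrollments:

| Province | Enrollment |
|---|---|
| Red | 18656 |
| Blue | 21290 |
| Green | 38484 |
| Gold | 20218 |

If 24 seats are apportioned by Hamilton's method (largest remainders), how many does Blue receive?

5

The standard divisor is 98648/24 ≈ 4110.333.
Standard quotas: Red 4.5388, Blue 5.1796, Green 9.3627, Gold 4.9188.
Lower quotas: Red 4, Blue 5, Green 9, Gold 4 (sum 22, leaving 2 seats).
Remainders in descending order: Gold 0.9188, Red 0.5388, Green 0.3627, Blue 0.1796.
Largest remainders: Gold, Red receive the extra seats.
Blue receives 5.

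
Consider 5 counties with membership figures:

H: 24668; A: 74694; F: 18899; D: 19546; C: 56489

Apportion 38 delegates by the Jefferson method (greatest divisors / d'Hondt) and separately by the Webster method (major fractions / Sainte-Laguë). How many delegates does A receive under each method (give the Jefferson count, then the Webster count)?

15 and 14

Jefferson: H 5, A 15, F 3, D 4, C 11.
Webster: H 5, A 14, F 4, D 4, C 11.
A gets 15 under Jefferson and 14 under Webster.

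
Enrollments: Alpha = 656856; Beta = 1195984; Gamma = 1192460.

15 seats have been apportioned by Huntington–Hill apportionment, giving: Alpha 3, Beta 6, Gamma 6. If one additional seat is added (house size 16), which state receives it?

Alpha

Priority for the next seat is population ÷ (√(s·(s+1))).
Priorities: Alpha 189617.994, Beta 184544.338, Gamma 184000.573.
Highest priority: Alpha.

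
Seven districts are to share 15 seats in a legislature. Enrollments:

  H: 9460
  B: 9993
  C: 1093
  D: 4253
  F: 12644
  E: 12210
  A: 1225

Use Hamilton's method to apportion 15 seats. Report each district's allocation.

The standard divisor is 50878/15 ≈ 3391.867.
Standard quotas: H 2.7890, B 2.9462, C 0.3222, D 1.2539, F 3.7277, E 3.5998, A 0.3612.
Lower quotas: H 2, B 2, C 0, D 1, F 3, E 3, A 0 (sum 11, leaving 4 seats).
Remainders in descending order: B 0.9462, H 0.7890, F 0.7277, E 0.5998, A 0.3612, C 0.3222, D 0.2539.
The surplus seats go to B, H, F, E.

H=3, B=3, C=0, D=1, F=4, E=4, A=0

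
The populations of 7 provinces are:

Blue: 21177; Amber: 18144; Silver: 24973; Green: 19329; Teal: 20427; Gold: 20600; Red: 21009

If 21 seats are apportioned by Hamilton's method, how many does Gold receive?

The standard divisor is 145659/21 ≈ 6936.143.
Standard quotas: Blue 3.0531, Amber 2.6159, Silver 3.6004, Green 2.7867, Teal 2.9450, Gold 2.9700, Red 3.0289.
Lower quotas: Blue 3, Amber 2, Silver 3, Green 2, Teal 2, Gold 2, Red 3 (sum 17, leaving 4 seats).
Remainders in descending order: Gold 0.9700, Teal 0.9450, Green 0.7867, Amber 0.6159, Silver 0.6004, Blue 0.0531, Red 0.0289.
The surplus seats go to Gold, Teal, Green, Amber.
Gold receives 3.

3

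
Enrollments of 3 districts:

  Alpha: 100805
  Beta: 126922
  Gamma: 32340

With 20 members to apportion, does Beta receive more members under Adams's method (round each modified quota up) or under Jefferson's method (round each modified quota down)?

Adams: Alpha 8, Beta 9, Gamma 3.
Jefferson: Alpha 8, Beta 10, Gamma 2.
Beta gets 9 under Adams and 10 under Jefferson.

Jefferson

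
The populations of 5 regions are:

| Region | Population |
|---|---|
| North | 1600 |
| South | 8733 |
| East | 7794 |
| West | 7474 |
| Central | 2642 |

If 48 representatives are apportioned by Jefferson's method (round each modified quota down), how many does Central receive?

Standard divisor 28243/48 ≈ 588.396; standard quotas: North 2.719, South 14.842, East 13.246, West 12.702, Central 4.490.
Rounding down gives 2, 14, 13, 12, 4 = 45 seats, so the divisor must be adjusted.
With modified divisor 550: modified quotas North 2.909, South 15.878, East 14.171, West 13.589, Central 4.804.
Rounding down: North 2, South 15, East 14, West 13, Central 4 (total 48).
Central receives 4.

4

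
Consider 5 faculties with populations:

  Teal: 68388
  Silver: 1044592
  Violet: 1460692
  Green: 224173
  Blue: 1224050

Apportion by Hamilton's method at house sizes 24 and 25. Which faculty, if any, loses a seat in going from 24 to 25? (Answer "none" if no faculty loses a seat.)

At 24 seats: Teal 1, Silver 6, Violet 9, Green 1, Blue 7.
At 25 seats: Teal 0, Silver 7, Violet 9, Green 1, Blue 8.
Teal drops from 1 to 0.

Teal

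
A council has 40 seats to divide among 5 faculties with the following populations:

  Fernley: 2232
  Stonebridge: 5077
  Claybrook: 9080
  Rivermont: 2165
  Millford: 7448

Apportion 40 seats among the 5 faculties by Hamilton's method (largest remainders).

Fernley: 3, Stonebridge: 8, Claybrook: 14, Rivermont: 3, Millford: 12

Standard divisor: 26002 ÷ 40 ≈ 650.05.
Standard quotas: Fernley 3.4336, Stonebridge 7.8102, Claybrook 13.9682, Rivermont 3.3305, Millford 11.4576.
Lower quotas: Fernley 3, Stonebridge 7, Claybrook 13, Rivermont 3, Millford 11 (sum 37, leaving 3 seats).
Remainders in descending order: Claybrook 0.9682, Stonebridge 0.8102, Millford 0.4576, Fernley 0.4336, Rivermont 0.3305.
The surplus seats go to Claybrook, Stonebridge, Millford.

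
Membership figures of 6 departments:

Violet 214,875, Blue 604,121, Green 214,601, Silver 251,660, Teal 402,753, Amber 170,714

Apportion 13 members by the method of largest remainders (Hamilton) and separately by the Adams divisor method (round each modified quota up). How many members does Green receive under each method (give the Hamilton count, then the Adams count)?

1 and 2

Hamilton: Violet 2, Blue 4, Green 1, Silver 2, Teal 3, Amber 1.
Adams: Violet 2, Blue 3, Green 2, Silver 2, Teal 3, Amber 1.
Green gets 1 under Hamilton and 2 under Adams.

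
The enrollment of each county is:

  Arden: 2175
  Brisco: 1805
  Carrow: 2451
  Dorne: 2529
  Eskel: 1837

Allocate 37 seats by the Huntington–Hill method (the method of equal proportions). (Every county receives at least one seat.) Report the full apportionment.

With divisor 290: modified quotas Arden 7.500, Brisco 6.224, Carrow 8.452, Dorne 8.721, Eskel 6.334.
Geometric-mean thresholds: Arden √(7·8)=7.483, Brisco √(6·7)=6.481, Carrow √(8·9)=8.485, Dorne √(8·9)=8.485, Eskel √(6·7)=6.481.
Each quota rounded against its threshold gives Arden 8, Brisco 6, Carrow 8, Dorne 9, Eskel 6 (total 37).

Arden 8; Brisco 6; Carrow 8; Dorne 9; Eskel 6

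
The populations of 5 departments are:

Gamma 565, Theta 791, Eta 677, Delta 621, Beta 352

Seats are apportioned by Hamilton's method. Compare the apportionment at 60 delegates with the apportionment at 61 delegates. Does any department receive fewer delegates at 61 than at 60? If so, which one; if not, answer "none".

At 60 seats: Gamma 11, Theta 16, Eta 14, Delta 12, Beta 7.
At 61 seats: Gamma 11, Theta 16, Eta 14, Delta 13, Beta 7.
No department's allocation decreased.

none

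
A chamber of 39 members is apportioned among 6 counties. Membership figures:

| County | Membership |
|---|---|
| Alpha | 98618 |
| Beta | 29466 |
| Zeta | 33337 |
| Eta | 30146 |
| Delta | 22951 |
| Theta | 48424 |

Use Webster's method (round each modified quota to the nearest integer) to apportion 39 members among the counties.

Standard divisor 262942/39 ≈ 6742.103; standard quotas: Alpha 14.627, Beta 4.370, Zeta 4.945, Eta 4.471, Delta 3.404, Theta 7.182.
Rounding to the nearest integer gives 15, 4, 5, 4, 3, 7 = 38 seats, so the divisor must be adjusted.
With modified divisor 6600: modified quotas Alpha 14.942, Beta 4.465, Zeta 5.051, Eta 4.568, Delta 3.477, Theta 7.337.
Rounding to the nearest integer: Alpha 15, Beta 4, Zeta 5, Eta 5, Delta 3, Theta 7 (total 39).

Alpha 15; Beta 4; Zeta 5; Eta 5; Delta 3; Theta 7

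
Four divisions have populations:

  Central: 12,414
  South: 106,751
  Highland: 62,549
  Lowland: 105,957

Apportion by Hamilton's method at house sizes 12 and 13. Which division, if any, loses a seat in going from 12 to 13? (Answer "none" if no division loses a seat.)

At 12 seats: Central 1, South 4, Highland 3, Lowland 4.
At 13 seats: Central 0, South 5, Highland 3, Lowland 5.
Central drops from 1 to 0.

Central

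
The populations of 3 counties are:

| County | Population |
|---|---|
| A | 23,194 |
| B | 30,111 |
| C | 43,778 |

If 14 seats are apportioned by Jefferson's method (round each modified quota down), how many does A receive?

Standard divisor 97083/14 ≈ 6934.5; standard quotas: A 3.345, B 4.342, C 6.313.
Rounding down gives 3, 4, 6 = 13 seats, so the divisor must be adjusted.
With modified divisor 6100: modified quotas A 3.802, B 4.936, C 7.177.
Rounding down: A 3, B 4, C 7 (total 14).
A receives 3.

3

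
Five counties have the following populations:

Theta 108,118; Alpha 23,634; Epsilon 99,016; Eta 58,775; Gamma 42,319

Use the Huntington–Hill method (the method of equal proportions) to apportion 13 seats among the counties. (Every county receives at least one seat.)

Theta: 4, Alpha: 1, Epsilon: 4, Eta: 2, Gamma: 2

With divisor 26380: modified quotas Theta 4.098, Alpha 0.896, Epsilon 3.753, Eta 2.228, Gamma 1.604.
Geometric-mean thresholds: Theta √(4·5)=4.472, Alpha (min 1), Epsilon √(3·4)=3.464, Eta √(2·3)=2.449, Gamma √(1·2)=1.414.
Each quota rounded against its threshold gives Theta 4, Alpha 1, Epsilon 4, Eta 2, Gamma 2 (total 13).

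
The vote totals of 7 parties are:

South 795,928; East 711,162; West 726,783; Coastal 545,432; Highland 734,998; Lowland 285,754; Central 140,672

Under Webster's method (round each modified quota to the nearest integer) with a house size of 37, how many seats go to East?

7

Standard divisor 3940729/37 ≈ 106506.189; standard quotas: South 7.473, East 6.677, West 6.824, Coastal 5.121, Highland 6.901, Lowland 2.683, Central 1.321.
Rounding to the nearest integer gives South 7, East 7, West 7, Coastal 5, Highland 7, Lowland 3, Central 1 — total 37, matching the house size, so no adjustment is needed.
East receives 7.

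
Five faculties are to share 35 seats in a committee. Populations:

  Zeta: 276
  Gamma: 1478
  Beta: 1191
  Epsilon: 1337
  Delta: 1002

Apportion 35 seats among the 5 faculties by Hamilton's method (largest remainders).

Total 5284; standard divisor 5284/35 ≈ 150.971.
Standard quotas: Zeta 1.828, Gamma 9.790, Beta 7.889, Epsilon 8.856, Delta 6.637.
Lower quotas: Zeta 1, Gamma 9, Beta 7, Epsilon 8, Delta 6 (sum 31, leaving 4 seats).
Remainders in descending order: Beta 0.889, Epsilon 0.856, Zeta 0.828, Gamma 0.790, Delta 0.637.
Largest remainders: Beta, Epsilon, Zeta, Gamma receive the extra seats.

Zeta=2; Gamma=10; Beta=8; Epsilon=9; Delta=6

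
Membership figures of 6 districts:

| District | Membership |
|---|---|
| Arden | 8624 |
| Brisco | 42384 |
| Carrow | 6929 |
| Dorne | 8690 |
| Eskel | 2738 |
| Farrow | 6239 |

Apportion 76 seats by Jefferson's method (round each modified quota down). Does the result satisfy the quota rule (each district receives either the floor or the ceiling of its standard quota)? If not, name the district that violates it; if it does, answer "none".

Standard quotas: Arden 8.669, Brisco 42.606, Carrow 6.965, Dorne 8.736, Eskel 2.752, Farrow 6.272.
Jefferson allocation: Arden 8, Brisco 44, Carrow 7, Dorne 9, Eskel 2, Farrow 6.
Brisco has quota 42.606 (lower 42, upper 43) but receives 44 — outside the quota interval.

Brisco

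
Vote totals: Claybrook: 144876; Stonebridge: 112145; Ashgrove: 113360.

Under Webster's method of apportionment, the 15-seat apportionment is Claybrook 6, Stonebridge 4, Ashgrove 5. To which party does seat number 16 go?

Stonebridge

Priority for the next seat is population ÷ (current seats + 0.5).
Priorities: Claybrook 22288.615, Stonebridge 24921.111, Ashgrove 20610.909.
Highest priority: Stonebridge.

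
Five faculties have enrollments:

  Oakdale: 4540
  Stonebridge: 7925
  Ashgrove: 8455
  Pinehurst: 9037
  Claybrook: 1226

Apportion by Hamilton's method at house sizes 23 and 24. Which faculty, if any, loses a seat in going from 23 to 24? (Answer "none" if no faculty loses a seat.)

At 23 seats: Oakdale 3, Stonebridge 6, Ashgrove 6, Pinehurst 7, Claybrook 1.
At 24 seats: Oakdale 3, Stonebridge 6, Ashgrove 7, Pinehurst 7, Claybrook 1.
No faculty's allocation decreased.

none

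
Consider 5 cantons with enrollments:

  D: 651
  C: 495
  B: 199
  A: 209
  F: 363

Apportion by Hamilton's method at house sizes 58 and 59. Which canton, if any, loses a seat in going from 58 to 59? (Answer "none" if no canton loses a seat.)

none

At 58 seats: D 20, C 15, B 6, A 6, F 11.
At 59 seats: D 20, C 15, B 6, A 7, F 11.
No canton's allocation decreased.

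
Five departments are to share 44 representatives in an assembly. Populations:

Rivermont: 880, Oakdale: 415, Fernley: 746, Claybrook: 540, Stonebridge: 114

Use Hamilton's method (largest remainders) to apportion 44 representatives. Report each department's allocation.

The standard divisor is 2695/44 ≈ 61.25.
Standard quotas: Rivermont 14.367, Oakdale 6.776, Fernley 12.180, Claybrook 8.816, Stonebridge 1.861.
Lower quotas: Rivermont 14, Oakdale 6, Fernley 12, Claybrook 8, Stonebridge 1 (sum 41, leaving 3 seats).
Remainders in descending order: Stonebridge 0.861, Claybrook 0.816, Oakdale 0.776, Rivermont 0.367, Fernley 0.180.
The surplus seats go to Stonebridge, Claybrook, Oakdale.

Rivermont 14, Oakdale 7, Fernley 12, Claybrook 9, Stonebridge 2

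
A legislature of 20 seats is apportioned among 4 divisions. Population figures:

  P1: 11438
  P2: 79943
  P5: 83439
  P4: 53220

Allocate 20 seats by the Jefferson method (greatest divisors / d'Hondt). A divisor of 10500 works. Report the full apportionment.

With modified divisor 10500: modified quotas P1 1.089, P2 7.614, P5 7.947, P4 5.069.
Rounding down: P1 1, P2 7, P5 7, P4 5 (total 20).

P1=1, P2=7, P5=7, P4=5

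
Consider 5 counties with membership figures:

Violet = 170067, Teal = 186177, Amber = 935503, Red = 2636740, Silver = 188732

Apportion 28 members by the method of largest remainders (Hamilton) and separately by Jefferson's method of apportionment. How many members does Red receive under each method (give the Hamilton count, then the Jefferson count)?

Hamilton: Violet 1, Teal 1, Amber 7, Red 18, Silver 1.
Jefferson: Violet 1, Teal 1, Amber 6, Red 19, Silver 1.
Red gets 18 under Hamilton and 19 under Jefferson.

18 and 19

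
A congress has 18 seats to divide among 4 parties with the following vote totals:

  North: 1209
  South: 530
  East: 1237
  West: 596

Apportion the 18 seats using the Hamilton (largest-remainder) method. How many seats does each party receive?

Standard divisor: 3572 ÷ 18 ≈ 198.444.
Standard quotas: North 6.092, South 2.671, East 6.233, West 3.003.
Lower quotas: North 6, South 2, East 6, West 3 (sum 17, leaving 1 seat).
Remainders in descending order: South 0.671, East 0.233, North 0.092, West 0.003.
Largest remainder: South receives the extra seat.

North 6; South 3; East 6; West 3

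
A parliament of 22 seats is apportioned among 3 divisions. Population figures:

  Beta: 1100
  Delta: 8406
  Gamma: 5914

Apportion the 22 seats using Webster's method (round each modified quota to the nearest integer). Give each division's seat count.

Standard divisor 15420/22 ≈ 700.909; standard quotas: Beta 1.569, Delta 11.993, Gamma 8.438.
Rounding to the nearest integer gives Beta 2, Delta 12, Gamma 8 — total 22, matching the house size, so no adjustment is needed.

Beta 2, Delta 12, Gamma 8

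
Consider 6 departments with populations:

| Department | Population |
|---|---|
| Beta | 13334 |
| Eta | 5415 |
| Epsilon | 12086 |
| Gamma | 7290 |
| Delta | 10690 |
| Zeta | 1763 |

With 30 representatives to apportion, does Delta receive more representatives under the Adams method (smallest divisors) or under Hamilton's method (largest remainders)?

Hamilton

Adams: Beta 8, Eta 3, Epsilon 7, Gamma 5, Delta 6, Zeta 1.
Hamilton: Beta 8, Eta 3, Epsilon 7, Gamma 4, Delta 7, Zeta 1.
Delta gets 6 under Adams and 7 under Hamilton.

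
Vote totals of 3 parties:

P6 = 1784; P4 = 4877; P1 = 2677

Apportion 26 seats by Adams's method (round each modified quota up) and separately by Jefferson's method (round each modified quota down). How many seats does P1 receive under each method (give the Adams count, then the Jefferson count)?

Adams: P6 5, P4 13, P1 8.
Jefferson: P6 5, P4 14, P1 7.
P1 gets 8 under Adams and 7 under Jefferson.

8 and 7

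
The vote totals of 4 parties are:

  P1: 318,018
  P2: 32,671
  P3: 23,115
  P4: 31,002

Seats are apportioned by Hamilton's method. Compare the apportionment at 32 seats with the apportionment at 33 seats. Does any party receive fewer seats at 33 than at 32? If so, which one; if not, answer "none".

At 32 seats: P1 25, P2 3, P3 2, P4 2.
At 33 seats: P1 26, P2 3, P3 2, P4 2.
No party's allocation decreased.

none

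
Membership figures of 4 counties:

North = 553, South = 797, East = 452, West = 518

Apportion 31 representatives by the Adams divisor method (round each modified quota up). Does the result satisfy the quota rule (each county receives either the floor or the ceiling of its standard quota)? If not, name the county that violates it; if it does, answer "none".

none

Standard quotas: North 7.389, South 10.650, East 6.040, West 6.922.
Adams allocation: North 7, South 11, East 6, West 7.
Every allocation lies between the lower and upper quota.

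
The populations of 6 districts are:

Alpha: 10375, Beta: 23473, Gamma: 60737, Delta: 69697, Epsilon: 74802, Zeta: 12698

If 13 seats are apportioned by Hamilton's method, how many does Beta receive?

1

The standard divisor is 251782/13 ≈ 19367.846.
Standard quotas: Alpha 0.5357, Beta 1.2120, Gamma 3.1360, Delta 3.5986, Epsilon 3.8622, Zeta 0.6556.
Lower quotas: Alpha 0, Beta 1, Gamma 3, Delta 3, Epsilon 3, Zeta 0 (sum 10, leaving 3 seats).
Remainders in descending order: Epsilon 0.8622, Zeta 0.6556, Delta 0.5986, Alpha 0.5357, Beta 0.2120, Gamma 0.1360.
The surplus seats go to Epsilon, Zeta, Delta.
Beta receives 1.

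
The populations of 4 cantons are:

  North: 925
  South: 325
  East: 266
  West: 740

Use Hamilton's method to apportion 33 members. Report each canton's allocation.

Total 2256; standard divisor 2256/33 ≈ 68.364.
Standard quotas: North 13.531, South 4.754, East 3.891, West 10.824.
Lower quotas: North 13, South 4, East 3, West 10 (sum 30, leaving 3 seats).
Remainders in descending order: East 0.891, West 0.824, South 0.754, North 0.531.
Largest remainders: East, West, South receive the extra seats.

North=13, South=5, East=4, West=11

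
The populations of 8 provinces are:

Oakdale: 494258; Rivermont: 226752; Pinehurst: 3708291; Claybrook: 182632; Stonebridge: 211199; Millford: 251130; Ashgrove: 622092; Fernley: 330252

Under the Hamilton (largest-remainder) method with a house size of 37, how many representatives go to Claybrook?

Total 6026606; standard divisor 6026606/37 ≈ 162881.243.
Standard quotas: Oakdale 3.0345, Rivermont 1.3921, Pinehurst 22.7668, Claybrook 1.1213, Stonebridge 1.2966, Millford 1.5418, Ashgrove 3.8193, Fernley 2.0276.
Lower quotas: Oakdale 3, Rivermont 1, Pinehurst 22, Claybrook 1, Stonebridge 1, Millford 1, Ashgrove 3, Fernley 2 (sum 34, leaving 3 seats).
Remainders in descending order: Ashgrove 0.8193, Pinehurst 0.7668, Millford 0.5418, Rivermont 0.3921, Stonebridge 0.2966, Claybrook 0.1213, Oakdale 0.0345, Fernley 0.0276.
The surplus seats go to Ashgrove, Pinehurst, Millford.
Claybrook receives 1.

1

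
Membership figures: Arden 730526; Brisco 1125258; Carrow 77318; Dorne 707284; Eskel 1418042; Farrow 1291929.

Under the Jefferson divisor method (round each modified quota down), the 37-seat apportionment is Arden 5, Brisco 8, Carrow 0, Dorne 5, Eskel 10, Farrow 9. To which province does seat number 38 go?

Farrow

Priority for the next seat is population ÷ (current seats + 1).
Priorities: Arden 121754.333, Brisco 125028.667, Carrow 77318.000, Dorne 117880.667, Eskel 128912.909, Farrow 129192.900.
Highest priority: Farrow.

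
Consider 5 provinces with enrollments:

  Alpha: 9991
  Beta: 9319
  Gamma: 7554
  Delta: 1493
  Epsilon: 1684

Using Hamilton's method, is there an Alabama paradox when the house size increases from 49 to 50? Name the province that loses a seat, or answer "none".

At 49 seats: Alpha 16, Beta 15, Gamma 12, Delta 3, Epsilon 3.
At 50 seats: Alpha 17, Beta 15, Gamma 13, Delta 2, Epsilon 3.
Delta drops from 3 to 2.

Delta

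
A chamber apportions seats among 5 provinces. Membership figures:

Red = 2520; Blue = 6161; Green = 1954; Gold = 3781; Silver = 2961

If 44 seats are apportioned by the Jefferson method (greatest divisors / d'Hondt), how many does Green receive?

5

Standard divisor 17377/44 ≈ 394.932; standard quotas: Red 6.381, Blue 15.600, Green 4.948, Gold 9.574, Silver 7.497.
Rounding down gives 6, 15, 4, 9, 7 = 41 seats, so the divisor must be adjusted.
With modified divisor 374: modified quotas Red 6.738, Blue 16.473, Green 5.225, Gold 10.110, Silver 7.917.
Rounding down: Red 6, Blue 16, Green 5, Gold 10, Silver 7 (total 44).
Green receives 5.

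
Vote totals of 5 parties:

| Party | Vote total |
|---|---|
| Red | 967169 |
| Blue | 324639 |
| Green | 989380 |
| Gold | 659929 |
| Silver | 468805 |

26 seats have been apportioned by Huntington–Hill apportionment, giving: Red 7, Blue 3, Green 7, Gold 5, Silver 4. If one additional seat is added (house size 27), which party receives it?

Priority for the next seat is population ÷ (√(s·(s+1))).
Priorities: Red 129243.394, Blue 93715.207, Green 132211.464, Gold 120486.000, Silver 104827.985.
Highest priority: Green.

Green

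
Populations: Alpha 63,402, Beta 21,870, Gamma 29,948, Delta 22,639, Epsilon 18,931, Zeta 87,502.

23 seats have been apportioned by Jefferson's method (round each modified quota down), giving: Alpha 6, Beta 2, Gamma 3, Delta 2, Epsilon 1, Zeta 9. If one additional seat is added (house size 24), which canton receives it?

Epsilon

Priority for the next seat is population ÷ (current seats + 1).
Priorities: Alpha 9057.429, Beta 7290.000, Gamma 7487.000, Delta 7546.333, Epsilon 9465.500, Zeta 8750.200.
Highest priority: Epsilon.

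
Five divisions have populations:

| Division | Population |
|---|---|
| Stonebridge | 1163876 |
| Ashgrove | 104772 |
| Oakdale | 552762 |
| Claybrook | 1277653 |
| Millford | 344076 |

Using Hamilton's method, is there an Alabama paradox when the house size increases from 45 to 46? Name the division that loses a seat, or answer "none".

none

At 45 seats: Stonebridge 15, Ashgrove 1, Oakdale 7, Claybrook 17, Millford 5.
At 46 seats: Stonebridge 16, Ashgrove 1, Oakdale 7, Claybrook 17, Millford 5.
No division's allocation decreased.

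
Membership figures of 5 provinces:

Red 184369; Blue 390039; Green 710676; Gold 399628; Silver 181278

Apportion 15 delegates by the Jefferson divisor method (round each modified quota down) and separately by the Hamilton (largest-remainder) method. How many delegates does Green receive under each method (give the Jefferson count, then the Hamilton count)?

7 and 6

Jefferson: Red 1, Blue 3, Green 7, Gold 3, Silver 1.
Hamilton: Red 2, Blue 3, Green 6, Gold 3, Silver 1.
Green gets 7 under Jefferson and 6 under Hamilton.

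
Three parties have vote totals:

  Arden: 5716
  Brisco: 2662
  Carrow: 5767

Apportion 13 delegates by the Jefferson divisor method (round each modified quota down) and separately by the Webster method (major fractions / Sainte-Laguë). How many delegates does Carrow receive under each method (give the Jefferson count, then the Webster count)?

Jefferson: Arden 5, Brisco 2, Carrow 6.
Webster: Arden 5, Brisco 3, Carrow 5.
Carrow gets 6 under Jefferson and 5 under Webster.

6 and 5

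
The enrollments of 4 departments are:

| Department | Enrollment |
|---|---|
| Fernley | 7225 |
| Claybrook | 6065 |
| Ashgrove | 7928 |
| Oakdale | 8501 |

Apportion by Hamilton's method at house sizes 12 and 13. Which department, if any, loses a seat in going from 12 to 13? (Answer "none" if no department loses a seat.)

none

At 12 seats: Fernley 3, Claybrook 3, Ashgrove 3, Oakdale 3.
At 13 seats: Fernley 3, Claybrook 3, Ashgrove 3, Oakdale 4.
No department's allocation decreased.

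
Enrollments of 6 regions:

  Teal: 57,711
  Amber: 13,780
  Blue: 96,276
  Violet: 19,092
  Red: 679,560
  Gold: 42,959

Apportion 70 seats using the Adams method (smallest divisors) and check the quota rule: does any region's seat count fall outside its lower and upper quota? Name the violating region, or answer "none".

Red

Standard quotas: Teal 4.442, Amber 1.061, Blue 7.411, Violet 1.470, Red 52.310, Gold 3.307.
Adams allocation: Teal 5, Amber 2, Blue 7, Violet 2, Red 50, Gold 4.
Red has quota 52.310 (lower 52, upper 53) but receives 50 — outside the quota interval.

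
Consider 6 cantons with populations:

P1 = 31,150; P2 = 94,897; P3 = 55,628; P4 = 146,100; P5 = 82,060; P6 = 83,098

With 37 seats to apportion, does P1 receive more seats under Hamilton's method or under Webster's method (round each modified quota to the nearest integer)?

Hamilton

Hamilton: P1 3, P2 7, P3 4, P4 11, P5 6, P6 6.
Webster: P1 2, P2 7, P3 4, P4 11, P5 6, P6 7.
P1 gets 3 under Hamilton and 2 under Webster.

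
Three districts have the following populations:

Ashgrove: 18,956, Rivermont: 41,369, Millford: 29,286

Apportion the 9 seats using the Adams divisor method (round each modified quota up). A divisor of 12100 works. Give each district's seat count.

With modified divisor 12100: modified quotas Ashgrove 1.567, Rivermont 3.419, Millford 2.420.
Rounding up: Ashgrove 2, Rivermont 4, Millford 3 (total 9).

Ashgrove=2, Rivermont=4, Millford=3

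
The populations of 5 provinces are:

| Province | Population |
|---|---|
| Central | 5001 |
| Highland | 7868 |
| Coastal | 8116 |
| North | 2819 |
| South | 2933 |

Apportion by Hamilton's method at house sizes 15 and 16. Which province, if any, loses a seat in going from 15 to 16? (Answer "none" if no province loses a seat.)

At 15 seats: Central 3, Highland 4, Coastal 4, North 2, South 2.
At 16 seats: Central 3, Highland 5, Coastal 5, North 1, South 2.
North drops from 2 to 1.

North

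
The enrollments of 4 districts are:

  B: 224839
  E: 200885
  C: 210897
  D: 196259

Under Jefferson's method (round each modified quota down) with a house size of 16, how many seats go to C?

4

Standard divisor 832880/16 ≈ 52055; standard quotas: B 4.319, E 3.859, C 4.051, D 3.770.
Rounding down gives 4, 3, 4, 3 = 14 seats, so the divisor must be adjusted.
With modified divisor 47000: modified quotas B 4.784, E 4.274, C 4.487, D 4.176.
Rounding down: B 4, E 4, C 4, D 4 (total 16).
C receives 4.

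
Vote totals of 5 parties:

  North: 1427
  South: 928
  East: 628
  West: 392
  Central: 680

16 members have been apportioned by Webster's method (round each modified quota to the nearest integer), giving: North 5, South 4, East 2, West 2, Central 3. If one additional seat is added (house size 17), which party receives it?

North

Priority for the next seat is population ÷ (current seats + 0.5).
Priorities: North 259.455, South 206.222, East 251.200, West 156.800, Central 194.286.
Highest priority: North.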